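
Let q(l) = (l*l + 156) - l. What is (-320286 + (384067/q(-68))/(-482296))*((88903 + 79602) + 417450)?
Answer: -438811995998686674025/2338171008 ≈ -1.8767e+11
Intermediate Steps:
q(l) = 156 + l² - l (q(l) = (l² + 156) - l = (156 + l²) - l = 156 + l² - l)
(-320286 + (384067/q(-68))/(-482296))*((88903 + 79602) + 417450) = (-320286 + (384067/(156 + (-68)² - 1*(-68)))/(-482296))*((88903 + 79602) + 417450) = (-320286 + (384067/(156 + 4624 + 68))*(-1/482296))*(168505 + 417450) = (-320286 + (384067/4848)*(-1/482296))*585955 = (-320286 - 384067/2338171008)*585955 = -748883439852355/2338171008*585955 = -438811995998686674025/2338171008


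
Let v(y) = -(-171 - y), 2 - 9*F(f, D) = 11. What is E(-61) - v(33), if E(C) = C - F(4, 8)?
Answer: -264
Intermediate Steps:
F(f, D) = -1 (F(f, D) = 2/9 - ⅑*11 = 2/9 - 11/9 = -1)
E(C) = 1 + C (E(C) = C - 1*(-1) = C + 1 = 1 + C)
v(y) = 171 + y
E(-61) - v(33) = (1 - 61) - (171 + 33) = -60 - 1*204 = -60 - 204 = -264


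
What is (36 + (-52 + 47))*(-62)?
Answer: -1922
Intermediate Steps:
(36 + (-52 + 47))*(-62) = (36 - 5)*(-62) = 31*(-62) = -1922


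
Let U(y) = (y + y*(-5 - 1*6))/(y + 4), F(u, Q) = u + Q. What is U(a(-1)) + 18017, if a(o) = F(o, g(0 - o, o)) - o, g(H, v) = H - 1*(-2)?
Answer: 126089/7 ≈ 18013.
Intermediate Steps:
g(H, v) = 2 + H (g(H, v) = H + 2 = 2 + H)
F(u, Q) = Q + u
a(o) = 2 - o (a(o) = ((2 + (0 - o)) + o) - o = ((2 - o) + o) - o = 2 - o)
U(y) = -10*y/(4 + y) (U(y) = (y + y*(-5 - 6))/(4 + y) = (y + y*(-11))/(4 + y) = (y - 11*y)/(4 + y) = (-10*y)/(4 + y) = -10*y/(4 + y))
U(a(-1)) + 18017 = -10*(2 - 1*(-1))/(4 + (2 - 1*(-1))) + 18017 = -10*(2 + 1)/(4 + (2 + 1)) + 18017 = -10*3/(4 + 3) + 18017 = -10*3/7 + 18017 = -10*3*⅐ + 18017 = -30/7 + 18017 = 126089/7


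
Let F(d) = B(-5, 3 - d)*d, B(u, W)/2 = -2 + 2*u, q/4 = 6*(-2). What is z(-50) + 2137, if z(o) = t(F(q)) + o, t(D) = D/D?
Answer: 2088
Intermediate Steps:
q = -48 (q = 4*(6*(-2)) = 4*(-12) = -48)
B(u, W) = -4 + 4*u (B(u, W) = 2*(-2 + 2*u) = -4 + 4*u)
F(d) = -24*d (F(d) = (-4 + 4*(-5))*d = (-4 - 20)*d = -24*d)
t(D) = 1
z(o) = 1 + o
z(-50) + 2137 = (1 - 50) + 2137 = -49 + 2137 = 2088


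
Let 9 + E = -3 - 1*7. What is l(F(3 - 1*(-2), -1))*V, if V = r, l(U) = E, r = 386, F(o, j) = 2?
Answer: -7334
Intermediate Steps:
E = -19 (E = -9 + (-3 - 1*7) = -9 + (-3 - 7) = -9 - 10 = -19)
l(U) = -19
V = 386
l(F(3 - 1*(-2), -1))*V = -19*386 = -7334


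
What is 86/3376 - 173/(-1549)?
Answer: 358631/2614712 ≈ 0.13716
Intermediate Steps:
86/3376 - 173/(-1549) = 86*(1/3376) - 173*(-1/1549) = 43/1688 + 173/1549 = 358631/2614712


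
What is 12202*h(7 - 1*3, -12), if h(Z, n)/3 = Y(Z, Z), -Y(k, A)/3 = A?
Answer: -439272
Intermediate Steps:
Y(k, A) = -3*A
h(Z, n) = -9*Z (h(Z, n) = 3*(-3*Z) = -9*Z)
12202*h(7 - 1*3, -12) = 12202*(-9*(7 - 1*3)) = 12202*(-9*(7 - 3)) = 12202*(-9*4) = 12202*(-36) = -439272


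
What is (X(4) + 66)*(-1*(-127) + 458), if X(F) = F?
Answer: 40950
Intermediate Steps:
(X(4) + 66)*(-1*(-127) + 458) = (4 + 66)*(-1*(-127) + 458) = 70*(127 + 458) = 70*585 = 40950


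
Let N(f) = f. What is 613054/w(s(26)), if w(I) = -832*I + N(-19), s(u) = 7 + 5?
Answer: -613054/10003 ≈ -61.287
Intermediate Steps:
s(u) = 12
w(I) = -19 - 832*I (w(I) = -832*I - 19 = -19 - 832*I)
613054/w(s(26)) = 613054/(-19 - 832*12) = 613054/(-19 - 9984) = 613054/(-10003) = 613054*(-1/10003) = -613054/10003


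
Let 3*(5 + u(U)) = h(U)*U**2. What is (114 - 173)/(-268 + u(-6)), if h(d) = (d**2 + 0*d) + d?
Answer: -59/87 ≈ -0.67816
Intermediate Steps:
h(d) = d + d**2 (h(d) = (d**2 + 0) + d = d**2 + d = d + d**2)
u(U) = -5 + U**3*(1 + U)/3 (u(U) = -5 + ((U*(1 + U))*U**2)/3 = -5 + (U**3*(1 + U))/3 = -5 + U**3*(1 + U)/3)
(114 - 173)/(-268 + u(-6)) = (114 - 173)/(-268 + (-5 + (1/3)*(-6)**3*(1 - 6))) = -59/(-268 + (-5 + (1/3)*(-216)*(-5))) = -59/(-268 + (-5 + 360)) = -59/(-268 + 355) = -59/87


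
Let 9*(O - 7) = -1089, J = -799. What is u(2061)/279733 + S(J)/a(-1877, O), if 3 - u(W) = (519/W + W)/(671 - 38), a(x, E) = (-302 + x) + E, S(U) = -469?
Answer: 57052548274936/278938335332799 ≈ 0.20453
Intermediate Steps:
O = -114 (O = 7 + (⅑)*(-1089) = 7 - 121 = -114)
a(x, E) = -302 + E + x
u(W) = 3 - 173/(211*W) - W/633 (u(W) = 3 - (519/W + W)/(671 - 38) = 3 - (W + 519/W)/633 = 3 - (W/633 + 173/(211*W)) = 3 + (-173/(211*W) - W/633) = 3 - 173/(211*W) - W/633)
u(2061)/279733 + S(J)/a(-1877, O) = (3 - 173/211/2061 - 1/633*2061)/279733 - 469/(-302 - 114 - 1877) = (3 - 173/211*1/2061 - 687/211)*(1/279733) - 469/(-2293) = (3 - 173/434871 - 687/211)*(1/279733) - 469*(-1/2293) = -111467/434871*1/279733 + 469/2293 = -111467/121647769443 + 469/2293 = 57052548274936/278938335332799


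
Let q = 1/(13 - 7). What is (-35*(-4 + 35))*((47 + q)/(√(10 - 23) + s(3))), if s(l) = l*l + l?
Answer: -614110/157 + 307055*I*√13/942 ≈ -3911.5 + 1175.3*I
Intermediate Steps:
s(l) = l + l² (s(l) = l² + l = l + l²)
q = ⅙ (q = 1/6 = ⅙ ≈ 0.16667)
(-35*(-4 + 35))*((47 + q)/(√(10 - 23) + s(3))) = (-35*(-4 + 35))*((47 + ⅙)/(√(10 - 23) + 3*(1 + 3))) = (-35*31)*(283/(6*(√(-13) + 3*4))) = -307055/(6*(I*√13 + 12)) = -307055/(6*(12 + I*√13))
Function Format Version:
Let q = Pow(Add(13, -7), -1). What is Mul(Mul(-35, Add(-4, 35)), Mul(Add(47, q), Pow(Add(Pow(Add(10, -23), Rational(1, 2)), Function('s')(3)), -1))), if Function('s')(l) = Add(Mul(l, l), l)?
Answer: Add(Rational(-614110, 157), Mul(Rational(307055, 942), I, Pow(13, Rational(1, 2)))) ≈ Add(-3911.5, Mul(1175.3, I))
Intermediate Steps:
Function('s')(l) = Add(l, Pow(l, 2)) (Function('s')(l) = Add(Pow(l, 2), l) = Add(l, Pow(l, 2)))
q = Rational(1, 6) (q = Pow(6, -1) = Rational(1, 6) ≈ 0.16667)
Mul(Mul(-35, Add(-4, 35)), Mul(Add(47, q), Pow(Add(Pow(Add(10, -23), Rational(1, 2)), Function('s')(3)), -1))) = Mul(Mul(-35, Add(-4, 35)), Mul(Add(47, Rational(1, 6)), Pow(Add(Pow(Add(10, -23), Rational(1, 2)), Mul(3, Add(1, 3))), -1))) = Mul(Mul(-35, 31), Mul(Rational(283, 6), Pow(Add(Pow(-13, Rational(1, 2)), Mul(3, 4)), -1))) = Mul(-1085, Mul(Rational(283, 6), Pow(Add(Mul(I, Pow(13, Rational(1, 2))), 12), -1))) = Mul(-1085, Mul(Rational(283, 6), Pow(Add(12, Mul(I, Pow(13, Rational(1, 2)))), -1))) = Mul(Rational(-307055, 6), Pow(Add(12, Mul(I, Pow(13, Rational(1, 2)))), -1))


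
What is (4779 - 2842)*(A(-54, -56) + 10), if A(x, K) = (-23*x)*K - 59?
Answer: -134817137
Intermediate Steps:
A(x, K) = -59 - 23*K*x (A(x, K) = -23*K*x - 59 = -59 - 23*K*x)
(4779 - 2842)*(A(-54, -56) + 10) = (4779 - 2842)*((-59 - 23*(-56)*(-54)) + 10) = 1937*((-59 - 69552) + 10) = 1937*(-69611 + 10) = 1937*(-69601) = -134817137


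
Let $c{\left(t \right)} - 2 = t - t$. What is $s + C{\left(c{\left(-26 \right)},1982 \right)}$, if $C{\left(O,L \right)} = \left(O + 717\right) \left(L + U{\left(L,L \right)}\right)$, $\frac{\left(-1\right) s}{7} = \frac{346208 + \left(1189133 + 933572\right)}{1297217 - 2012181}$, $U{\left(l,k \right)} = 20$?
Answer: $\frac{1029163632623}{714964} \approx 1.4395 \cdot 10^{6}$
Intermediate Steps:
$s = \frac{17282391}{714964}$ ($s = - 7 \frac{346208 + \left(1189133 + 933572\right)}{1297217 - 2012181} = - 7 \frac{346208 + 2122705}{-714964} = - 7 \cdot 2468913 \left(- \frac{1}{714964}\right) = \left(-7\right) \left(- \frac{2468913}{714964}\right) = \frac{17282391}{714964} \approx 24.172$)
$c{\left(t \right)} = 2$ ($c{\left(t \right)} = 2 + \left(t - t\right) = 2 + 0 = 2$)
$C{\left(O,L \right)} = \left(20 + L\right) \left(717 + O\right)$ ($C{\left(O,L \right)} = \left(O + 717\right) \left(L + 20\right) = \left(717 + O\right) \left(20 + L\right) = \left(20 + L\right) \left(717 + O\right)$)
$s + C{\left(c{\left(-26 \right)},1982 \right)} = \frac{17282391}{714964} + \left(14340 + 20 \cdot 2 + 717 \cdot 1982 + 1982 \cdot 2\right) = \frac{17282391}{714964} + \left(14340 + 40 + 1421094 + 3964\right) = \frac{17282391}{714964} + 1439438 = \frac{1029163632623}{714964}$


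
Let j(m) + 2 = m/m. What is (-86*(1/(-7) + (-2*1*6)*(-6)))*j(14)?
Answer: 43258/7 ≈ 6179.7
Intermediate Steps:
j(m) = -1 (j(m) = -2 + m/m = -2 + 1 = -1)
(-86*(1/(-7) + (-2*1*6)*(-6)))*j(14) = -86*(1/(-7) + (-2*1*6)*(-6))*(-1) = -86*(-⅐ - 2*6*(-6))*(-1) = -86*(-⅐ - 12*(-6))*(-1) = -86*(-⅐ + 72)*(-1) = -86*503/7*(-1) = -43258/7*(-1) = 43258/7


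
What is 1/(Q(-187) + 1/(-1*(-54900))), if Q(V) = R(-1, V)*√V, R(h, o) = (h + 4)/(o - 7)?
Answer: 516554100/1268144716909 + 438538455000*I*√187/1268144716909 ≈ 0.00040733 + 4.7289*I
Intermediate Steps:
R(h, o) = (4 + h)/(-7 + o)
Q(V) = 3*√V/(-7 + V) (Q(V) = ((4 - 1)/(-7 + V))*√V = (3/(-7 + V))*√V = 3*√V/(-7 + V))
1/(Q(-187) + 1/(-1*(-54900))) = 1/(3*√(-187)/(-7 - 187) + 1/(-1*(-54900))) = 1/(3*(I*√187)/(-194) + 1/54900) = 1/(3*(I*√187)*(-1/194) + 1/54900) = 1/(-3*I*√187/194 + 1/54900) = 1/(1/54900 - 3*I*√187/194)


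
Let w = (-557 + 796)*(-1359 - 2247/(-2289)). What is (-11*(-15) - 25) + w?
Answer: -35362476/109 ≈ -3.2443e+5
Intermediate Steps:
w = -35377736/109 (w = 239*(-1359 - 2247*(-1/2289)) = 239*(-1359 + 107/109) = 239*(-148024/109) = -35377736/109 ≈ -3.2457e+5)
(-11*(-15) - 25) + w = (-11*(-15) - 25) - 35377736/109 = (165 - 25) - 35377736/109 = 140 - 35377736/109 = -35362476/109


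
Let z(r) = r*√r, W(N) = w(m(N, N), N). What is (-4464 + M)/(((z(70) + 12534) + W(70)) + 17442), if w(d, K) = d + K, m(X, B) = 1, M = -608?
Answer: -152398384/902479209 + 355040*√70/902479209 ≈ -0.16558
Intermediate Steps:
w(d, K) = K + d
W(N) = 1 + N (W(N) = N + 1 = 1 + N)
z(r) = r^(3/2)
(-4464 + M)/(((z(70) + 12534) + W(70)) + 17442) = (-4464 - 608)/(((70^(3/2) + 12534) + (1 + 70)) + 17442) = -5072/(((70*√70 + 12534) + 71) + 17442) = -5072/(((12534 + 70*√70) + 71) + 17442) = -5072/((12605 + 70*√70) + 17442) = -5072/(30047 + 70*√70)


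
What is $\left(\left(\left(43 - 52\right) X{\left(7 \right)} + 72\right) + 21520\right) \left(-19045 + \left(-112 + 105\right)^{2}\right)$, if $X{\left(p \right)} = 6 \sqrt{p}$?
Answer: $-410161632 + 1025784 \sqrt{7} \approx -4.0745 \cdot 10^{8}$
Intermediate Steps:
$\left(\left(\left(43 - 52\right) X{\left(7 \right)} + 72\right) + 21520\right) \left(-19045 + \left(-112 + 105\right)^{2}\right) = \left(\left(\left(43 - 52\right) 6 \sqrt{7} + 72\right) + 21520\right) \left(-19045 + \left(-112 + 105\right)^{2}\right) = \left(\left(\left(43 - 52\right) 6 \sqrt{7} + 72\right) + 21520\right) \left(-19045 + \left(-7\right)^{2}\right) = \left(\left(- 9 \cdot 6 \sqrt{7} + 72\right) + 21520\right) \left(-19045 + 49\right) = \left(\left(- 54 \sqrt{7} + 72\right) + 21520\right) \left(-18996\right) = \left(\left(72 - 54 \sqrt{7}\right) + 21520\right) \left(-18996\right) = \left(21592 - 54 \sqrt{7}\right) \left(-18996\right) = -410161632 + 1025784 \sqrt{7}$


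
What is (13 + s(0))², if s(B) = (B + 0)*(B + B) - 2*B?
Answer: 169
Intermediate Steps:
s(B) = -2*B + 2*B² (s(B) = B*(2*B) - 2*B = 2*B² - 2*B = -2*B + 2*B²)
(13 + s(0))² = (13 + 2*0*(-1 + 0))² = (13 + 2*0*(-1))² = (13 + 0)² = 13² = 169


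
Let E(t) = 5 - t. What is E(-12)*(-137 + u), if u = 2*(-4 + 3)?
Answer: -2363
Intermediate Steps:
u = -2 (u = 2*(-1) = -2)
E(-12)*(-137 + u) = (5 - 1*(-12))*(-137 - 2) = (5 + 12)*(-139) = 17*(-139) = -2363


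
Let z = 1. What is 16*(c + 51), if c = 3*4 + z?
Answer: 1024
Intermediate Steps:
c = 13 (c = 3*4 + 1 = 12 + 1 = 13)
16*(c + 51) = 16*(13 + 51) = 16*64 = 1024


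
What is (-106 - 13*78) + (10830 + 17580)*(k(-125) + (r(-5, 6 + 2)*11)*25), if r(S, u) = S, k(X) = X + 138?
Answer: -38695540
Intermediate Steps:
k(X) = 138 + X
(-106 - 13*78) + (10830 + 17580)*(k(-125) + (r(-5, 6 + 2)*11)*25) = (-106 - 13*78) + (10830 + 17580)*((138 - 125) - 5*11*25) = (-106 - 1014) + 28410*(13 - 55*25) = -1120 + 28410*(13 - 1375) = -1120 + 28410*(-1362) = -1120 - 38694420 = -38695540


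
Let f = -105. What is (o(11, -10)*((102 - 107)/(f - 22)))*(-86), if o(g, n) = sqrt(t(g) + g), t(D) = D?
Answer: -430*sqrt(22)/127 ≈ -15.881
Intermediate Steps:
o(g, n) = sqrt(2)*sqrt(g) (o(g, n) = sqrt(g + g) = sqrt(2*g) = sqrt(2)*sqrt(g))
(o(11, -10)*((102 - 107)/(f - 22)))*(-86) = ((sqrt(2)*sqrt(11))*((102 - 107)/(-105 - 22)))*(-86) = (sqrt(22)*(-5/(-127)))*(-86) = (sqrt(22)*(-5*(-1/127)))*(-86) = (sqrt(22)*(5/127))*(-86) = (5*sqrt(22)/127)*(-86) = -430*sqrt(22)/127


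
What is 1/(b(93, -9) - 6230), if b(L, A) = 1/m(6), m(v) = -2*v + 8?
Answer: -4/24921 ≈ -0.00016051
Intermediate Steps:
m(v) = 8 - 2*v
b(L, A) = -¼ (b(L, A) = 1/(8 - 2*6) = 1/(8 - 12) = 1/(-4) = -¼)
1/(b(93, -9) - 6230) = 1/(-¼ - 6230) = 1/(-24921/4) = -4/24921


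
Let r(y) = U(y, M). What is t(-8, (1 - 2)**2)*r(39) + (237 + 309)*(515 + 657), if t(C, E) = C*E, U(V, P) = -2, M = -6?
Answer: 639928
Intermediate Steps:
r(y) = -2
t(-8, (1 - 2)**2)*r(39) + (237 + 309)*(515 + 657) = -8*(1 - 2)**2*(-2) + (237 + 309)*(515 + 657) = -8*(-1)**2*(-2) + 546*1172 = -8*1*(-2) + 639912 = -8*(-2) + 639912 = 16 + 639912 = 639928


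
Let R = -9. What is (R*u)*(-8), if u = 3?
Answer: 216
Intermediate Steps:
(R*u)*(-8) = -9*3*(-8) = -27*(-8) = 216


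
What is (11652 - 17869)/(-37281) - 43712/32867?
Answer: -1425292933/1225314627 ≈ -1.1632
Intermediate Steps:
(11652 - 17869)/(-37281) - 43712/32867 = -6217*(-1/37281) - 43712*1/32867 = 6217/37281 - 43712/32867 = -1425292933/1225314627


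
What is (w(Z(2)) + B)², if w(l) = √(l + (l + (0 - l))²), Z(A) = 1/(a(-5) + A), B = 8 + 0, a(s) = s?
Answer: (24 + I*√3)²/9 ≈ 63.667 + 9.2376*I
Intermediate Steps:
B = 8
Z(A) = 1/(-5 + A)
w(l) = √l (w(l) = √(l + (l - l)²) = √(l + 0²) = √(l + 0) = √l)
(w(Z(2)) + B)² = (√(1/(-5 + 2)) + 8)² = (√(1/(-3)) + 8)² = (√(-⅓) + 8)² = (I*√3/3 + 8)² = (8 + I*√3/3)²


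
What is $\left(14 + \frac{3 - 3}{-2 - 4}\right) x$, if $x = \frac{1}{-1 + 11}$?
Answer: $\frac{7}{5} \approx 1.4$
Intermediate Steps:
$x = \frac{1}{10} \approx 0.1$
$\left(14 + \frac{3 - 3}{-2 - 4}\right) x = \left(14 + \frac{3 - 3}{-2 - 4}\right) \frac{1}{10} = \left(14 + \frac{0}{-6}\right) \frac{1}{10} = \left(14 + 0 \left(- \frac{1}{6}\right)\right) \frac{1}{10} = \left(14 + 0\right) \frac{1}{10} = 14 \cdot \frac{1}{10} = \frac{7}{5}$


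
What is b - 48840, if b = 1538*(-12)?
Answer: -67296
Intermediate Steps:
b = -18456
b - 48840 = -18456 - 48840 = -67296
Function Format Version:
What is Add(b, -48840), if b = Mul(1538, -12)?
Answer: -67296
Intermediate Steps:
b = -18456
Add(b, -48840) = Add(-18456, -48840) = -67296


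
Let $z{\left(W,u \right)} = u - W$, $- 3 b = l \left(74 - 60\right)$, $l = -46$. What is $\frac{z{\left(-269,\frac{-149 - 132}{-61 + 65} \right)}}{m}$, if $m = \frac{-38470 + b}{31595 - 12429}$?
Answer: $- \frac{22855455}{229532} \approx -99.574$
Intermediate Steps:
$b = \frac{644}{3}$ ($b = - \frac{\left(-46\right) \left(74 - 60\right)}{3} = - \frac{\left(-46\right) 14}{3} = \left(- \frac{1}{3}\right) \left(-644\right) = \frac{644}{3} \approx 214.67$)
$m = - \frac{57383}{28749}$ ($m = \frac{-38470 + \frac{644}{3}}{31595 - 12429} = - \frac{114766}{3 \cdot 19166} = \left(- \frac{114766}{3}\right) \frac{1}{19166} = - \frac{57383}{28749} \approx -1.996$)
$\frac{z{\left(-269,\frac{-149 - 132}{-61 + 65} \right)}}{m} = \frac{\frac{-149 - 132}{-61 + 65} - -269}{- \frac{57383}{28749}} = \left(- \frac{281}{4} + 269\right) \left(- \frac{28749}{57383}\right) = \frac{795}{4} \left(- \frac{28749}{57383}\right) = - \frac{22855455}{229532}$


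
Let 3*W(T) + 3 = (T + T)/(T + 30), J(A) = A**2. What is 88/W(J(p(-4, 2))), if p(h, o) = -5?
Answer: -2904/23 ≈ -126.26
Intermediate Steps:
W(T) = -1 + 2*T/(3*(30 + T)) (W(T) = -1 + ((T + T)/(T + 30))/3 = -1 + ((2*T)/(30 + T))/3 = -1 + (2*T/(30 + T))/3 = -1 + 2*T/(3*(30 + T)))
88/W(J(p(-4, 2))) = 88/(((-90 - 1*(-5)**2)/(3*(30 + (-5)**2)))) = 88/(((-90 - 1*25)/(3*(30 + 25)))) = 88/(((1/3)*(-90 - 25)/55)) = 88/(((1/3)*(1/55)*(-115))) = 88/(-23/33) = 88*(-33/23) = -2904/23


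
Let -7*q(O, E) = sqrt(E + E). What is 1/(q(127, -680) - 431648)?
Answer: -1321922/570604987541 + 7*I*sqrt(85)/2282419950164 ≈ -2.3167e-6 + 2.8276e-11*I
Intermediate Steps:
q(O, E) = -sqrt(2)*sqrt(E)/7 (q(O, E) = -sqrt(E + E)/7 = -sqrt(2)*sqrt(E)/7)
1/(q(127, -680) - 431648) = 1/(-sqrt(2)*sqrt(-680)/7 - 431648) = 1/(-sqrt(2)*2*I*sqrt(170)/7 - 431648) = 1/(-4*I*sqrt(85)/7 - 431648) = 1/(-431648 - 4*I*sqrt(85)/7)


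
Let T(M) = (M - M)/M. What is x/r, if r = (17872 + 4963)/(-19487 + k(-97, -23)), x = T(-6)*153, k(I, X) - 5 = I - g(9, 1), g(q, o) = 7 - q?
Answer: 0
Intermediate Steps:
T(M) = 0 (T(M) = 0/M = 0)
k(I, X) = 7 + I (k(I, X) = 5 + (I - (7 - 1*9)) = 5 + (I - (7 - 9)) = 5 + (I - 1*(-2)) = 5 + (I + 2) = 5 + (2 + I) = 7 + I)
x = 0 (x = 0*153 = 0)
r = -22835/19577 (r = (17872 + 4963)/(-19487 + (7 - 97)) = 22835/(-19487 - 90) = 22835/(-19577) = 22835*(-1/19577) = -22835/19577 ≈ -1.1664)
x/r = 0/(-22835/19577) = 0*(-19577/22835) = 0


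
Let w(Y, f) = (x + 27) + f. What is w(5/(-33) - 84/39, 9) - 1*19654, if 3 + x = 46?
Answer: -19575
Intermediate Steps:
x = 43 (x = -3 + 46 = 43)
w(Y, f) = 70 + f (w(Y, f) = (43 + 27) + f = 70 + f)
w(5/(-33) - 84/39, 9) - 1*19654 = (70 + 9) - 1*19654 = 79 - 19654 = -19575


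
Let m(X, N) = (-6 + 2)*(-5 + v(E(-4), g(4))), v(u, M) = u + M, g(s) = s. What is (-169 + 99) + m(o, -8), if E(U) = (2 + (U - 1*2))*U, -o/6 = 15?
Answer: -130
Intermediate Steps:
o = -90 (o = -6*15 = -90)
E(U) = U**2 (E(U) = (2 + (U - 2))*U = (2 + (-2 + U))*U = U*U = U**2)
v(u, M) = M + u
m(X, N) = -60 (m(X, N) = (-6 + 2)*(-5 + (4 + (-4)**2)) = -4*(-5 + (4 + 16)) = -4*(-5 + 20) = -4*15 = -60)
(-169 + 99) + m(o, -8) = (-169 + 99) - 60 = -70 - 60 = -130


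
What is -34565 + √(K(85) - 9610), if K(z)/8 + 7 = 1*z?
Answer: -34565 + I*√8986 ≈ -34565.0 + 94.795*I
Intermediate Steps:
K(z) = -56 + 8*z (K(z) = -56 + 8*(1*z) = -56 + 8*z)
-34565 + √(K(85) - 9610) = -34565 + √((-56 + 8*85) - 9610) = -34565 + √((-56 + 680) - 9610) = -34565 + √(624 - 9610) = -34565 + √(-8986) = -34565 + I*√8986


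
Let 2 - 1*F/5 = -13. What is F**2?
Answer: 5625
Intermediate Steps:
F = 75 (F = 10 - 5*(-13) = 10 + 65 = 75)
F**2 = 75**2 = 5625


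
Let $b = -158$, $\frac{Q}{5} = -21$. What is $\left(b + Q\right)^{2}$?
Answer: $69169$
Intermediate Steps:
$Q = -105$ ($Q = 5 \left(-21\right) = -105$)
$\left(b + Q\right)^{2} = \left(-158 - 105\right)^{2} = \left(-263\right)^{2} = 69169$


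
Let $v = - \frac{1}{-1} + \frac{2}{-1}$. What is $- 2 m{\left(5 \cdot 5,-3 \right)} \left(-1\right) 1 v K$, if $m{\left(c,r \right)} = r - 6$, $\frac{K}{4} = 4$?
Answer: $288$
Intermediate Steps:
$K = 16$ ($K = 4 \cdot 4 = 16$)
$m{\left(c,r \right)} = -6 + r$ ($m{\left(c,r \right)} = r - 6 = -6 + r$)
$v = -1$ ($v = \left(-1\right) \left(-1\right) + 2 \left(-1\right) = 1 - 2 = -1$)
$- 2 m{\left(5 \cdot 5,-3 \right)} \left(-1\right) 1 v K = - 2 \left(-6 - 3\right) \left(-1\right) 1 \left(\left(-1\right) 16\right) = \left(-2\right) \left(-9\right) \left(-1\right) 1 \left(-16\right) = 18 \left(-1\right) 1 \left(-16\right) = \left(-18\right) 1 \left(-16\right) = \left(-18\right) \left(-16\right) = 288$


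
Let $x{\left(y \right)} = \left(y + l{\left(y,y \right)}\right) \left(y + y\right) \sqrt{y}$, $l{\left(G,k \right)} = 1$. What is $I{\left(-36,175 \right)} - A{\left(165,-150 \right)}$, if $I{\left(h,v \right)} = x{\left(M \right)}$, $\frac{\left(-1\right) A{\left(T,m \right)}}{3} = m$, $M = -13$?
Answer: $-450 + 312 i \sqrt{13} \approx -450.0 + 1124.9 i$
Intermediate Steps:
$A{\left(T,m \right)} = - 3 m$
$x{\left(y \right)} = 2 y^{\frac{3}{2}} \left(1 + y\right)$ ($x{\left(y \right)} = \left(y + 1\right) \left(y + y\right) \sqrt{y} = \left(1 + y\right) 2 y \sqrt{y} = 2 y \left(1 + y\right) \sqrt{y} = 2 y^{\frac{3}{2}} \left(1 + y\right)$)
$I{\left(h,v \right)} = 312 i \sqrt{13}$ ($I{\left(h,v \right)} = 2 \left(-13\right)^{\frac{3}{2}} \left(1 - 13\right) = 2 \left(- 13 i \sqrt{13}\right) \left(-12\right) = 312 i \sqrt{13}$)
$I{\left(-36,175 \right)} - A{\left(165,-150 \right)} = 312 i \sqrt{13} - \left(-3\right) \left(-150\right) = 312 i \sqrt{13} - 450 = -450 + 312 i \sqrt{13}$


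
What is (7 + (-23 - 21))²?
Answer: 1369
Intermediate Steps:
(7 + (-23 - 21))² = (7 - 44)² = (-37)² = 1369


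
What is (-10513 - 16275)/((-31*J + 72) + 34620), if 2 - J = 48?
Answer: -13394/18059 ≈ -0.74168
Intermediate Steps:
J = -46 (J = 2 - 1*48 = 2 - 48 = -46)
(-10513 - 16275)/((-31*J + 72) + 34620) = (-10513 - 16275)/((-31*(-46) + 72) + 34620) = -26788/((1426 + 72) + 34620) = -26788/(1498 + 34620) = -26788/36118 = -26788*1/36118 = -13394/18059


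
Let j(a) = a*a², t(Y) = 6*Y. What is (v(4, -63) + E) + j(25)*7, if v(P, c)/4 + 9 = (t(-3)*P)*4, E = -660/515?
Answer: 11143129/103 ≈ 1.0819e+5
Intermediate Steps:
j(a) = a³
E = -132/103 (E = -660/515 = -15*44/515 = -132/103 ≈ -1.2816)
v(P, c) = -36 - 288*P (v(P, c) = -36 + 4*(((6*(-3))*P)*4) = -36 + 4*(-18*P*4) = -36 + 4*(-72*P) = -36 - 288*P)
(v(4, -63) + E) + j(25)*7 = ((-36 - 288*4) - 132/103) + 25³*7 = ((-36 - 1152) - 132/103) + 15625*7 = (-1188 - 132/103) + 109375 = -122496/103 + 109375 = 11143129/103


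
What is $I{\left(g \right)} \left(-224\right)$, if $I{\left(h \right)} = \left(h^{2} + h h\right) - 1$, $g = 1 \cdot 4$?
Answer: $-6944$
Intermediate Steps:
$g = 4$
$I{\left(h \right)} = -1 + 2 h^{2}$ ($I{\left(h \right)} = \left(h^{2} + h^{2}\right) - 1 = 2 h^{2} - 1 = -1 + 2 h^{2}$)
$I{\left(g \right)} \left(-224\right) = \left(-1 + 2 \cdot 4^{2}\right) \left(-224\right) = \left(-1 + 2 \cdot 16\right) \left(-224\right) = \left(-1 + 32\right) \left(-224\right) = 31 \left(-224\right) = -6944$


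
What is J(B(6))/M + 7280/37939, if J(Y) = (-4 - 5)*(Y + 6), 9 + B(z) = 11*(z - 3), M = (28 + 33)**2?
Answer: 16845350/141171019 ≈ 0.11933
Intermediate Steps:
M = 3721 (M = 61**2 = 3721)
B(z) = -42 + 11*z (B(z) = -9 + 11*(z - 3) = -9 + 11*(-3 + z) = -9 + (-33 + 11*z) = -42 + 11*z)
J(Y) = -54 - 9*Y (J(Y) = -9*(6 + Y) = -54 - 9*Y)
J(B(6))/M + 7280/37939 = (-54 - 9*(-42 + 11*6))/3721 + 7280/37939 = (-54 - 9*(-42 + 66))*(1/3721) + 7280*(1/37939) = (-54 - 9*24)*(1/3721) + 7280/37939 = (-54 - 216)*(1/3721) + 7280/37939 = -270*1/3721 + 7280/37939 = -270/3721 + 7280/37939 = 16845350/141171019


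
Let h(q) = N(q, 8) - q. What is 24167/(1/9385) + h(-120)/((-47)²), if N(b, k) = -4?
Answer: 501017314771/2209 ≈ 2.2681e+8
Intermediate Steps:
h(q) = -4 - q
24167/(1/9385) + h(-120)/((-47)²) = 24167/(1/9385) + (-4 - 1*(-120))/((-47)²) = 24167/(1/9385) + (-4 + 120)/2209 = 24167*9385 + 116*(1/2209) = 226807295 + 116/2209 = 501017314771/2209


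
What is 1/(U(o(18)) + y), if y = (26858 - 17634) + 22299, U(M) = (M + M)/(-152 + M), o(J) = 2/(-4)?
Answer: 305/9614517 ≈ 3.1723e-5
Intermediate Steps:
o(J) = -½ (o(J) = 2*(-¼) = -½)
U(M) = 2*M/(-152 + M) (U(M) = (2*M)/(-152 + M) = 2*M/(-152 + M))
y = 31523 (y = 9224 + 22299 = 31523)
1/(U(o(18)) + y) = 1/(2*(-½)/(-152 - ½) + 31523) = 1/(2*(-½)/(-305/2) + 31523) = 1/(2*(-½)*(-2/305) + 31523) = 1/(2/305 + 31523) = 1/(9614517/305) = 305/9614517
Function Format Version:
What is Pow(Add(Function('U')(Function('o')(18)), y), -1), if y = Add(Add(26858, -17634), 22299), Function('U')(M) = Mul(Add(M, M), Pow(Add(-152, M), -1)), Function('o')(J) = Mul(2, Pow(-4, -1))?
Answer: Rational(305, 9614517) ≈ 3.1723e-5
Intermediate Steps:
Function('o')(J) = Rational(-1, 2) (Function('o')(J) = Mul(2, Rational(-1, 4)) = Rational(-1, 2))
Function('U')(M) = Mul(2, M, Pow(Add(-152, M), -1)) (Function('U')(M) = Mul(Mul(2, M), Pow(Add(-152, M), -1)) = Mul(2, M, Pow(Add(-152, M), -1)))
y = 31523 (y = Add(9224, 22299) = 31523)
Pow(Add(Function('U')(Function('o')(18)), y), -1) = Pow(Add(Mul(2, Rational(-1, 2), Pow(Add(-152, Rational(-1, 2)), -1)), 31523), -1) = Pow(Add(Mul(2, Rational(-1, 2), Pow(Rational(-305, 2), -1)), 31523), -1) = Pow(Add(Mul(2, Rational(-1, 2), Rational(-2, 305)), 31523), -1) = Pow(Add(Rational(2, 305), 31523), -1) = Pow(Rational(9614517, 305), -1) = Rational(305, 9614517)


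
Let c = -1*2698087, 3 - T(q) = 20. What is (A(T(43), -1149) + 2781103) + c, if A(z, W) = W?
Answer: 81867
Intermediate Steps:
T(q) = -17 (T(q) = 3 - 1*20 = 3 - 20 = -17)
c = -2698087
(A(T(43), -1149) + 2781103) + c = (-1149 + 2781103) - 2698087 = 2779954 - 2698087 = 81867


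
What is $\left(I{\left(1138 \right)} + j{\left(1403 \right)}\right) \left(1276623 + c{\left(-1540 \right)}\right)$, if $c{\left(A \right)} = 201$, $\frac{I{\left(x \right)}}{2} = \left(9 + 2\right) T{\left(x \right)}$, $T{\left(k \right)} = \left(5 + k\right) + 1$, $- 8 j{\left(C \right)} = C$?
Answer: $31911183423$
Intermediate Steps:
$j{\left(C \right)} = - \frac{C}{8}$
$T{\left(k \right)} = 6 + k$
$I{\left(x \right)} = 132 + 22 x$ ($I{\left(x \right)} = 2 \left(9 + 2\right) \left(6 + x\right) = 2 \cdot 11 \left(6 + x\right) = 2 \left(66 + 11 x\right) = 132 + 22 x$)
$\left(I{\left(1138 \right)} + j{\left(1403 \right)}\right) \left(1276623 + c{\left(-1540 \right)}\right) = \left(\left(132 + 22 \cdot 1138\right) - \frac{1403}{8}\right) \left(1276623 + 201\right) = \left(\left(132 + 25036\right) - \frac{1403}{8}\right) 1276824 = \left(25168 - \frac{1403}{8}\right) 1276824 = \frac{199941}{8} \cdot 1276824 = 31911183423$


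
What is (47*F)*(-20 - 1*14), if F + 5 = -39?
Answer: 70312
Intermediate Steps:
F = -44 (F = -5 - 39 = -44)
(47*F)*(-20 - 1*14) = (47*(-44))*(-20 - 1*14) = -2068*(-20 - 14) = -2068*(-34) = 70312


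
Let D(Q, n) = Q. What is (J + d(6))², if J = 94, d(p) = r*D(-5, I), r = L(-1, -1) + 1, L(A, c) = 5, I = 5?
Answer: 4096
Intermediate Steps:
r = 6 (r = 5 + 1 = 6)
d(p) = -30 (d(p) = 6*(-5) = -30)
(J + d(6))² = (94 - 30)² = 64² = 4096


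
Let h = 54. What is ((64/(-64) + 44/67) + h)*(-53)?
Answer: -190535/67 ≈ -2843.8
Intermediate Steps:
((64/(-64) + 44/67) + h)*(-53) = ((64/(-64) + 44/67) + 54)*(-53) = ((64*(-1/64) + 44*(1/67)) + 54)*(-53) = ((-1 + 44/67) + 54)*(-53) = (-23/67 + 54)*(-53) = (3595/67)*(-53) = -190535/67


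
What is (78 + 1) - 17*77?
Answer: -1230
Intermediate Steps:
(78 + 1) - 17*77 = 79 - 1309 = -1230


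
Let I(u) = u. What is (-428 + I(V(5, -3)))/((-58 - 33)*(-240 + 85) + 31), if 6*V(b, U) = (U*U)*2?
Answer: -425/14136 ≈ -0.030065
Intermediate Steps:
V(b, U) = U**2/3 (V(b, U) = ((U*U)*2)/6 = (U**2*2)/6 = (2*U**2)/6 = U**2/3)
(-428 + I(V(5, -3)))/((-58 - 33)*(-240 + 85) + 31) = (-428 + (1/3)*(-3)**2)/((-58 - 33)*(-240 + 85) + 31) = (-428 + (1/3)*9)/(-91*(-155) + 31) = (-428 + 3)/(14105 + 31) = -425/14136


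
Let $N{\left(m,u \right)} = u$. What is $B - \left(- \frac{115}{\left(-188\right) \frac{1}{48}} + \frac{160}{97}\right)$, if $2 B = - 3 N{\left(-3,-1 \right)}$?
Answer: $- \frac{269083}{9118} \approx -29.511$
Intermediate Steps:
$B = \frac{3}{2}$ ($B = \frac{\left(-3\right) \left(-1\right)}{2} = \frac{1}{2} \cdot 3 = \frac{3}{2} \approx 1.5$)
$B - \left(- \frac{115}{\left(-188\right) \frac{1}{48}} + \frac{160}{97}\right) = \frac{3}{2} - \left(- \frac{115}{\left(-188\right) \frac{1}{48}} + \frac{160}{97}\right) = \frac{3}{2} - \left(- \frac{115}{\left(-188\right) \frac{1}{48}} + 160 \cdot \frac{1}{97}\right) = \frac{3}{2} - \left(- \frac{115}{- \frac{47}{12}} + \frac{160}{97}\right) = \frac{3}{2} - \left(\left(-115\right) \left(- \frac{12}{47}\right) + \frac{160}{97}\right) = \frac{3}{2} - \left(\frac{1380}{47} + \frac{160}{97}\right) = \frac{3}{2} - \frac{141380}{4559} = - \frac{269083}{9118}$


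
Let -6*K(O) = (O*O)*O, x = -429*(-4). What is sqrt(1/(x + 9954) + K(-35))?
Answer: 3*sqrt(3003651830)/1945 ≈ 84.533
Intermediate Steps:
x = 1716
K(O) = -O**3/6 (K(O) = -O*O*O/6 = -O**2*O/6 = -O**3/6)
sqrt(1/(x + 9954) + K(-35)) = sqrt(1/(1716 + 9954) - 1/6*(-35)**3) = sqrt(1/11670 - 1/6*(-42875)) = sqrt(1/11670 + 42875/6) = sqrt(13898646/1945) = 3*sqrt(3003651830)/1945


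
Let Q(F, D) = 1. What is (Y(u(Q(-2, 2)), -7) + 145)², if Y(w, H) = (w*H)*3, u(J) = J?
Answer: 15376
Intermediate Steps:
Y(w, H) = 3*H*w (Y(w, H) = (H*w)*3 = 3*H*w)
(Y(u(Q(-2, 2)), -7) + 145)² = (3*(-7)*1 + 145)² = (-21 + 145)² = 124² = 15376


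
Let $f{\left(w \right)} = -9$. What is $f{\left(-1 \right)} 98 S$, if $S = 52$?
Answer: $-45864$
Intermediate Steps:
$f{\left(-1 \right)} 98 S = \left(-9\right) 98 \cdot 52 = \left(-882\right) 52 = -45864$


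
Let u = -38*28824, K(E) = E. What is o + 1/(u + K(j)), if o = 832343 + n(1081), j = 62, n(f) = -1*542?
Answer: 911030045249/1095250 ≈ 8.3180e+5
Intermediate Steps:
n(f) = -542
o = 831801 (o = 832343 - 542 = 831801)
u = -1095312
o + 1/(u + K(j)) = 831801 + 1/(-1095312 + 62) = 831801 + 1/(-1095250) = 831801 - 1/1095250 = 911030045249/1095250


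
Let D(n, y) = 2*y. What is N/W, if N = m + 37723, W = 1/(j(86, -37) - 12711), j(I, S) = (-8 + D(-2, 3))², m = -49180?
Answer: 145584099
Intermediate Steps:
j(I, S) = 4 (j(I, S) = (-8 + 2*3)² = (-8 + 6)² = (-2)² = 4)
W = -1/12707 (W = 1/(4 - 12711) = 1/(-12707) = -1/12707 ≈ -7.8697e-5)
N = -11457 (N = -49180 + 37723 = -11457)
N/W = -11457/(-1/12707) = -11457*(-12707) = 145584099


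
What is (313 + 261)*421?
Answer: 241654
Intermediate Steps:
(313 + 261)*421 = 574*421 = 241654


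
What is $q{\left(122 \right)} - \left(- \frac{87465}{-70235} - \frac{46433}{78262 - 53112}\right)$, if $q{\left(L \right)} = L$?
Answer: $\frac{43312705501}{353282050} \approx 122.6$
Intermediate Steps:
$q{\left(122 \right)} - \left(- \frac{87465}{-70235} - \frac{46433}{78262 - 53112}\right) = 122 - \left(- \frac{87465}{-70235} - \frac{46433}{78262 - 53112}\right) = 122 - \left(\left(-87465\right) \left(- \frac{1}{70235}\right) - \frac{46433}{25150}\right) = 122 - \left(\frac{17493}{14047} - \frac{46433}{25150}\right) = 122 - - \frac{212295401}{353282050} = 122 + \frac{212295401}{353282050} = \frac{43312705501}{353282050}$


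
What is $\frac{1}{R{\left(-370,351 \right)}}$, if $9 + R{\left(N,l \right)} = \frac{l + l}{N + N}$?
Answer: $- \frac{370}{3681} \approx -0.10052$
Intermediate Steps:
$R{\left(N,l \right)} = -9 + \frac{l}{N}$ ($R{\left(N,l \right)} = -9 + \frac{l + l}{N + N} = -9 + \frac{2 l}{2 N} = -9 + 2 l \frac{1}{2 N} = -9 + \frac{l}{N}$)
$\frac{1}{R{\left(-370,351 \right)}} = \frac{1}{-9 + \frac{351}{-370}} = \frac{1}{-9 + 351 \left(- \frac{1}{370}\right)} = \frac{1}{-9 - \frac{351}{370}} = \frac{1}{- \frac{3681}{370}} = - \frac{370}{3681}$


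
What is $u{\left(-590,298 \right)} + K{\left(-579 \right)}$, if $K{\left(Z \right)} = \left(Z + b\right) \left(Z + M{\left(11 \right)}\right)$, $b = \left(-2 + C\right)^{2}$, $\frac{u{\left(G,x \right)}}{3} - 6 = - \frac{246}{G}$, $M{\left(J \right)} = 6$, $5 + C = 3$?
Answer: $\frac{95172384}{295} \approx 3.2262 \cdot 10^{5}$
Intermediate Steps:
$C = -2$ ($C = -5 + 3 = -2$)
$u{\left(G,x \right)} = 18 - \frac{738}{G}$ ($u{\left(G,x \right)} = 18 + 3 \left(- \frac{246}{G}\right) = 18 - \frac{738}{G}$)
$b = 16$ ($b = \left(-2 - 2\right)^{2} = \left(-4\right)^{2} = 16$)
$K{\left(Z \right)} = \left(6 + Z\right) \left(16 + Z\right)$ ($K{\left(Z \right)} = \left(Z + 16\right) \left(Z + 6\right) = \left(16 + Z\right) \left(6 + Z\right) = \left(6 + Z\right) \left(16 + Z\right)$)
$u{\left(-590,298 \right)} + K{\left(-579 \right)} = \left(18 - \frac{738}{-590}\right) + \left(96 + \left(-579\right)^{2} + 22 \left(-579\right)\right) = \left(18 - - \frac{369}{295}\right) + \left(96 + 335241 - 12738\right) = \left(18 + \frac{369}{295}\right) + 322599 = \frac{5679}{295} + 322599 = \frac{95172384}{295}$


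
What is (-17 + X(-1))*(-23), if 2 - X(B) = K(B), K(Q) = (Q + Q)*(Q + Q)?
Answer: 437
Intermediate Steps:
K(Q) = 4*Q**2 (K(Q) = (2*Q)*(2*Q) = 4*Q**2)
X(B) = 2 - 4*B**2
(-17 + X(-1))*(-23) = (-17 + (2 - 4*(-1)**2))*(-23) = (-17 + (2 - 4*1))*(-23) = (-17 + (2 - 4))*(-23) = (-17 - 2)*(-23) = -19*(-23) = 437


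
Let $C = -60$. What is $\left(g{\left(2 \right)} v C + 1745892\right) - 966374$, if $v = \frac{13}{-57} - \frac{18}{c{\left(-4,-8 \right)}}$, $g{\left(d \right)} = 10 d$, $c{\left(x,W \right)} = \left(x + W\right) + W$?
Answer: $\frac{14795522}{19} \approx 7.7871 \cdot 10^{5}$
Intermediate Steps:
$c{\left(x,W \right)} = x + 2 W$ ($c{\left(x,W \right)} = \left(W + x\right) + W = x + 2 W$)
$v = \frac{383}{570}$ ($v = \frac{13}{-57} - \frac{18}{-4 + 2 \left(-8\right)} = 13 \left(- \frac{1}{57}\right) - \frac{18}{-4 - 16} = - \frac{13}{57} - \frac{18}{-20} = - \frac{13}{57} - - \frac{9}{10} = - \frac{13}{57} + \frac{9}{10} = \frac{383}{570} \approx 0.67193$)
$\left(g{\left(2 \right)} v C + 1745892\right) - 966374 = \left(10 \cdot 2 \cdot \frac{383}{570} \left(-60\right) + 1745892\right) - 966374 = \left(20 \cdot \frac{383}{570} \left(-60\right) + 1745892\right) - 966374 = \left(\frac{766}{57} \left(-60\right) + 1745892\right) - 966374 = \left(- \frac{15320}{19} + 1745892\right) - 966374 = \frac{33156628}{19} - 966374 = \frac{14795522}{19}$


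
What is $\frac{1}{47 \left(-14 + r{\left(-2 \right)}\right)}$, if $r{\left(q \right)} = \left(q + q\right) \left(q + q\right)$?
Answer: $\frac{1}{94} \approx 0.010638$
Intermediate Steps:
$r{\left(q \right)} = 4 q^{2}$ ($r{\left(q \right)} = 2 q 2 q = 4 q^{2}$)
$\frac{1}{47 \left(-14 + r{\left(-2 \right)}\right)} = \frac{1}{47 \left(-14 + 4 \left(-2\right)^{2}\right)} = \frac{1}{47 \left(-14 + 4 \cdot 4\right)} = \frac{1}{47 \left(-14 + 16\right)} = \frac{1}{47 \cdot 2} = \frac{1}{94}$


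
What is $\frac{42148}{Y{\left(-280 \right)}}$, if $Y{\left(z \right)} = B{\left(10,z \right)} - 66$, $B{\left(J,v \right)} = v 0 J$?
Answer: $- \frac{21074}{33} \approx -638.61$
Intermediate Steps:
$B{\left(J,v \right)} = 0$ ($B{\left(J,v \right)} = 0 J = 0$)
$Y{\left(z \right)} = -66$ ($Y{\left(z \right)} = 0 - 66 = -66$)
$\frac{42148}{Y{\left(-280 \right)}} = \frac{42148}{-66} = 42148 \left(- \frac{1}{66}\right) = - \frac{21074}{33}$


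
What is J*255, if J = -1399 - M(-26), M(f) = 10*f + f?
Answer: -283815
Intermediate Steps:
M(f) = 11*f
J = -1113 (J = -1399 - 11*(-26) = -1399 - 1*(-286) = -1399 + 286 = -1113)
J*255 = -1113*255 = -283815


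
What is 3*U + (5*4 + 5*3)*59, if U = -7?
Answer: 2044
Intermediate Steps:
3*U + (5*4 + 5*3)*59 = 3*(-7) + (5*4 + 5*3)*59 = -21 + (20 + 15)*59 = -21 + 35*59 = -21 + 2065 = 2044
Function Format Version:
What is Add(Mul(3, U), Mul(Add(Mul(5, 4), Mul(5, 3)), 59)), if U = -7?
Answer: 2044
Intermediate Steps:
Add(Mul(3, U), Mul(Add(Mul(5, 4), Mul(5, 3)), 59)) = Add(Mul(3, -7), Mul(Add(Mul(5, 4), Mul(5, 3)), 59)) = Add(-21, Mul(Add(20, 15), 59)) = Add(-21, Mul(35, 59)) = Add(-21, 2065) = 2044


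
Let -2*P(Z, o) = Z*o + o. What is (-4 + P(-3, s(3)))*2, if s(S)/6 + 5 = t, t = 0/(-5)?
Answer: -68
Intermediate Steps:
t = 0 (t = 0*(-⅕) = 0)
s(S) = -30 (s(S) = -30 + 6*0 = -30 + 0 = -30)
P(Z, o) = -o/2 - Z*o/2 (P(Z, o) = -(Z*o + o)/2 = -(o + Z*o)/2 = -o/2 - Z*o/2)
(-4 + P(-3, s(3)))*2 = (-4 - ½*(-30)*(1 - 3))*2 = (-4 - ½*(-30)*(-2))*2 = (-4 - 30)*2 = -34*2 = -68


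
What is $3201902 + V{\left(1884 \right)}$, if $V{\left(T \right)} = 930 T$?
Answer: $4954022$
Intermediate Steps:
$3201902 + V{\left(1884 \right)} = 3201902 + 930 \cdot 1884 = 3201902 + 1752120 = 4954022$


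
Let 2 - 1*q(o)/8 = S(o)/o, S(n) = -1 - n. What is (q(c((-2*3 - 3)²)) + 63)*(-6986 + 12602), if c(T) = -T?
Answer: 1464112/3 ≈ 4.8804e+5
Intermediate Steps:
q(o) = 16 - 8*(-1 - o)/o
(q(c((-2*3 - 3)²)) + 63)*(-6986 + 12602) = ((24 + 8/((-(-2*3 - 3)²))) + 63)*(-6986 + 12602) = ((24 + 8/((-(-6 - 3)²))) + 63)*5616 = ((24 + 8/((-1*(-9)²))) + 63)*5616 = ((24 + 8/((-1*81))) + 63)*5616 = ((24 + 8/(-81)) + 63)*5616 = ((24 + 8*(-1/81)) + 63)*5616 = ((24 - 8/81) + 63)*5616 = (1936/81 + 63)*5616 = (7039/81)*5616 = 1464112/3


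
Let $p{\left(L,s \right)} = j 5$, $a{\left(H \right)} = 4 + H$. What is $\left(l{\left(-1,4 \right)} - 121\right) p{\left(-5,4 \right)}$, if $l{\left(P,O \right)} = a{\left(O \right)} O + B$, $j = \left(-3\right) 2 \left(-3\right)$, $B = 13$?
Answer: $-6840$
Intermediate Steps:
$j = 18$ ($j = \left(-6\right) \left(-3\right) = 18$)
$l{\left(P,O \right)} = 13 + O \left(4 + O\right)$ ($l{\left(P,O \right)} = \left(4 + O\right) O + 13 = O \left(4 + O\right) + 13 = 13 + O \left(4 + O\right)$)
$p{\left(L,s \right)} = 90$ ($p{\left(L,s \right)} = 18 \cdot 5 = 90$)
$\left(l{\left(-1,4 \right)} - 121\right) p{\left(-5,4 \right)} = \left(\left(13 + 4 \left(4 + 4\right)\right) - 121\right) 90 = \left(\left(13 + 4 \cdot 8\right) - 121\right) 90 = \left(\left(13 + 32\right) - 121\right) 90 = \left(45 - 121\right) 90 = \left(-76\right) 90 = -6840$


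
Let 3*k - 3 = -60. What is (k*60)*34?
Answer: -38760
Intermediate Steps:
k = -19 (k = 1 + (⅓)*(-60) = 1 - 20 = -19)
(k*60)*34 = -19*60*34 = -1140*34 = -38760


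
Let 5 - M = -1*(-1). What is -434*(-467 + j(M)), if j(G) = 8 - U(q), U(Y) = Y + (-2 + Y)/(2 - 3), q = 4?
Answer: 200074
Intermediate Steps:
M = 4 (M = 5 - (-1)*(-1) = 5 - 1*1 = 5 - 1 = 4)
U(Y) = 2 (U(Y) = Y + (-2 + Y)/(-1) = Y + (-2 + Y)*(-1) = Y + (2 - Y) = 2)
j(G) = 6 (j(G) = 8 - 1*2 = 8 - 2 = 6)
-434*(-467 + j(M)) = -434*(-467 + 6) = -434*(-461) = 200074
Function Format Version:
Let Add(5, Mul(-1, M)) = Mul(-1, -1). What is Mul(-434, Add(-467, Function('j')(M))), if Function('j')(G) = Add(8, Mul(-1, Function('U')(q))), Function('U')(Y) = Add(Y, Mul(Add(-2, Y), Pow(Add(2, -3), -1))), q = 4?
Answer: 200074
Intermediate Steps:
M = 4 (M = Add(5, Mul(-1, Mul(-1, -1))) = Add(5, Mul(-1, 1)) = Add(5, -1) = 4)
Function('U')(Y) = 2 (Function('U')(Y) = Add(Y, Mul(Add(-2, Y), Pow(-1, -1))) = Add(Y, Mul(Add(-2, Y), -1)) = Add(Y, Add(2, Mul(-1, Y))) = 2)
Function('j')(G) = 6 (Function('j')(G) = Add(8, Mul(-1, 2)) = Add(8, -2) = 6)
Mul(-434, Add(-467, Function('j')(M))) = Mul(-434, Add(-467, 6)) = Mul(-434, -461) = 200074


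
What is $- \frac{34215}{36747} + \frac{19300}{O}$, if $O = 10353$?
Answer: $\frac{39443245}{42271299} \approx 0.9331$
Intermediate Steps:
$- \frac{34215}{36747} + \frac{19300}{O} = - \frac{34215}{36747} + \frac{19300}{10353} = \left(-34215\right) \frac{1}{36747} + 19300 \cdot \frac{1}{10353} = - \frac{11405}{12249} + \frac{19300}{10353} = \frac{39443245}{42271299}$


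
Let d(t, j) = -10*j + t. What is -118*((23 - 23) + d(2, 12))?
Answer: 13924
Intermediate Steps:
d(t, j) = t - 10*j
-118*((23 - 23) + d(2, 12)) = -118*((23 - 23) + (2 - 10*12)) = -118*(0 + (2 - 120)) = -118*(0 - 118) = -118*(-118) = 13924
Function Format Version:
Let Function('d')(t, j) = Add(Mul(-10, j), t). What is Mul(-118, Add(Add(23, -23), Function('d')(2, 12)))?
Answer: 13924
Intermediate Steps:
Function('d')(t, j) = Add(t, Mul(-10, j))
Mul(-118, Add(Add(23, -23), Function('d')(2, 12))) = Mul(-118, Add(Add(23, -23), Add(2, Mul(-10, 12)))) = Mul(-118, Add(0, Add(2, -120))) = Mul(-118, Add(0, -118)) = Mul(-118, -118) = 13924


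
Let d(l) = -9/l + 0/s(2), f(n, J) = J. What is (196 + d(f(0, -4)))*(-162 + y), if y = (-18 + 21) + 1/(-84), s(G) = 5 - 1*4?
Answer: -10592101/336 ≈ -31524.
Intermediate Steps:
s(G) = 1 (s(G) = 5 - 4 = 1)
d(l) = -9/l (d(l) = -9/l + 0/1 = -9/l + 0*1 = -9/l + 0 = -9/l)
y = 251/84 (y = 3 - 1/84 = 251/84 ≈ 2.9881)
(196 + d(f(0, -4)))*(-162 + y) = (196 - 9/(-4))*(-162 + 251/84) = (196 - 9*(-¼))*(-13357/84) = (196 + 9/4)*(-13357/84) = (793/4)*(-13357/84) = -10592101/336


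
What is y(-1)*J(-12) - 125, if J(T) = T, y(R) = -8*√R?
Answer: -125 + 96*I ≈ -125.0 + 96.0*I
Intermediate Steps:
y(-1)*J(-12) - 125 = -8*I*(-12) - 125 = 96*I - 125 = -125 + 96*I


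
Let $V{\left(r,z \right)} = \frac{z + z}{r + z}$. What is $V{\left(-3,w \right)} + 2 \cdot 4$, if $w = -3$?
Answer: $9$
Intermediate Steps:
$V{\left(r,z \right)} = \frac{2 z}{r + z}$
$V{\left(-3,w \right)} + 2 \cdot 4 = 2 \left(-3\right) \frac{1}{-3 - 3} + 2 \cdot 4 = 2 \left(-3\right) \frac{1}{-6} + 8 = 2 \left(-3\right) \left(- \frac{1}{6}\right) + 8 = 1 + 8 = 9$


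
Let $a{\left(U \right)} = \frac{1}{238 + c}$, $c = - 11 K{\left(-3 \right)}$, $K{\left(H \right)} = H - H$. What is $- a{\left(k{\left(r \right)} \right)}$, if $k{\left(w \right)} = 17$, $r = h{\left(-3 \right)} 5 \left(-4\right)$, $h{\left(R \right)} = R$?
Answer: $- \frac{1}{238} \approx -0.0042017$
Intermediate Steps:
$K{\left(H \right)} = 0$
$r = 60$ ($r = \left(-3\right) 5 \left(-4\right) = \left(-15\right) \left(-4\right) = 60$)
$c = 0$ ($c = \left(-11\right) 0 = 0$)
$a{\left(U \right)} = \frac{1}{238}$ ($a{\left(U \right)} = \frac{1}{238 + 0} = \frac{1}{238}$)
$- a{\left(k{\left(r \right)} \right)} = \left(-1\right) \frac{1}{238} = - \frac{1}{238}$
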